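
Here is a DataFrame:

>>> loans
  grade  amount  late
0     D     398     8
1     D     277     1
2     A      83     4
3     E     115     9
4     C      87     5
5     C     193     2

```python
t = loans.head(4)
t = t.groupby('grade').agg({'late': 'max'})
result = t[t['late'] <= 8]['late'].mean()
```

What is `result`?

6.0

take first 4 rows:
  grade  amount  late
0     D     398     8
1     D     277     1
2     A      83     4
3     E     115     9
group by grade, max of late:
       late
grade      
A         4
D         8
E         9
filter rows where late <= 8:
       late
grade      
A         4
D         8
So mean() = 6.0.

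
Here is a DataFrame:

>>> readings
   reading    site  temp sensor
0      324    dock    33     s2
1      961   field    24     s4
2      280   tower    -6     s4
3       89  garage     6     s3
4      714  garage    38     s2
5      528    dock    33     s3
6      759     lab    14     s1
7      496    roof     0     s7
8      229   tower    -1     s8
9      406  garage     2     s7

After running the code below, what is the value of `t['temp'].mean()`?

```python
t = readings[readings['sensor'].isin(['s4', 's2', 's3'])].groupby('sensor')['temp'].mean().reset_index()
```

filter rows where sensor in ['s4', 's2', 's3']:
   reading    site  temp sensor
0      324    dock    33     s2
1      961   field    24     s4
2      280   tower    -6     s4
3       89  garage     6     s3
4      714  garage    38     s2
5      528    dock    33     s3
group by sensor, mean of temp:
sensor
s2    35.5
s3    19.5
s4     9.0
Name: temp, dtype: float64
reset_index():
  sensor  temp
0     s2  35.5
1     s3  19.5
2     s4   9.0
So mean() = 21.3333333333.

21.3333333333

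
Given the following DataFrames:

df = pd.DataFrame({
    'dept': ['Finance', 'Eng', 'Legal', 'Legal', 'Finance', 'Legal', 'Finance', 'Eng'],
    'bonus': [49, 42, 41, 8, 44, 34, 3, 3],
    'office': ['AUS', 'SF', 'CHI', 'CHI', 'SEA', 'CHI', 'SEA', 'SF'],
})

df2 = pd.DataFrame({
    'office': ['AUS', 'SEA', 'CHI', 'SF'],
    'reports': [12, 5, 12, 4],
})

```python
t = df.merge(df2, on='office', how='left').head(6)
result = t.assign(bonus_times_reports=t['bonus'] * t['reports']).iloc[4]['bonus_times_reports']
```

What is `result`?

220

merge on 'office' (how='left') → 8 rows:
      dept  bonus office  reports
0  Finance     49    AUS       12
1      Eng     42     SF        4
2    Legal     41    CHI       12
3    Legal      8    CHI       12
4  Finance     44    SEA        5
5    Legal     34    CHI       12
6  Finance      3    SEA        5
7      Eng      3     SF        4
take first 6 rows:
      dept  bonus office  reports
0  Finance     49    AUS       12
1      Eng     42     SF        4
2    Legal     41    CHI       12
3    Legal      8    CHI       12
4  Finance     44    SEA        5
5    Legal     34    CHI       12
add column bonus_times_reports = t['bonus'] * t['reports']:
      dept  bonus office  reports  bonus_times_reports
0  Finance     49    AUS       12                  588
1      Eng     42     SF        4                  168
2    Legal     41    CHI       12                  492
3    Legal      8    CHI       12                   96
4  Finance     44    SEA        5                  220
5    Legal     34    CHI       12                  408
value at position 4, column 'bonus_times_reports' → 220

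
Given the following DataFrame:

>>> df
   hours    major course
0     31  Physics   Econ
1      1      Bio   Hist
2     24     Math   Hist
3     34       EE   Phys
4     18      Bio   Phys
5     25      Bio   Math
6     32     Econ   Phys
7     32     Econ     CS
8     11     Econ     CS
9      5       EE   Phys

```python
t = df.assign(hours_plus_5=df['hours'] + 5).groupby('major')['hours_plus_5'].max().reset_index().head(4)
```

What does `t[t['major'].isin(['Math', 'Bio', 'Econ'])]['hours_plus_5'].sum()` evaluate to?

96

add column hours_plus_5 = df['hours'] + 5:
   hours    major course  hours_plus_5
0     31  Physics   Econ            36
1      1      Bio   Hist             6
2     24     Math   Hist            29
3     34       EE   Phys            39
4     18      Bio   Phys            23
5     25      Bio   Math            30
6     32     Econ   Phys            37
7     32     Econ     CS            37
8     11     Econ     CS            16
9      5       EE   Phys            10
group by major, max of hours_plus_5:
major
Bio        30
EE         39
Econ       37
Math       29
Physics    36
Name: hours_plus_5, dtype: int64
reset_index():
     major  hours_plus_5
0      Bio            30
1       EE            39
2     Econ            37
3     Math            29
4  Physics            36
take first 4 rows:
  major  hours_plus_5
0   Bio            30
1    EE            39
2  Econ            37
3  Math            29
filter rows where major in ['Math', 'Bio', 'Econ']:
  major  hours_plus_5
0   Bio            30
2  Econ            37
3  Math            29
Reading off the sum of column 'hours_plus_5', we get 96.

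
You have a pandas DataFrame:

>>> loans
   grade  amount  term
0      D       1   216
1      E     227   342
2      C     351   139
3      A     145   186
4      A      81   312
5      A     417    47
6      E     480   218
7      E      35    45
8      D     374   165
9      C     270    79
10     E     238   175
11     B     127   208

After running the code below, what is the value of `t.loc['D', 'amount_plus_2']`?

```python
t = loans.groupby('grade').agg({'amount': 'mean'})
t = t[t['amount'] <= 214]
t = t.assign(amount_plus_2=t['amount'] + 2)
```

189.5

group by grade, mean of amount:
           amount
grade            
A      214.333333
B      127.000000
C      310.500000
D      187.500000
E      245.000000
filter rows where amount <= 214:
       amount
grade        
B       127.0
D       187.5
add column amount_plus_2 = t['amount'] + 2:
       amount  amount_plus_2
grade                       
B       127.0          129.0
D       187.5          189.5
Reading off the value at row 'D', column 'amount_plus_2', we get 189.5.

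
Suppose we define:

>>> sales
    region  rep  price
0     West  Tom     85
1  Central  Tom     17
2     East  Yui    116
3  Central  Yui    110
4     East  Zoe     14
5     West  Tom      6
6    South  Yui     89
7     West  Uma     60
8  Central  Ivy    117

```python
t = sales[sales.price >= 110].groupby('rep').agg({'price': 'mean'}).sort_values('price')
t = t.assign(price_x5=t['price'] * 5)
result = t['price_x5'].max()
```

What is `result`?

filter rows where price >= 110:
    region  rep  price
2     East  Yui    116
3  Central  Yui    110
8  Central  Ivy    117
group by rep, mean of price:
     price
rep       
Ivy  117.0
Yui  113.0
sort by price:
     price
rep       
Yui  113.0
Ivy  117.0
add column price_x5 = t['price'] * 5:
     price  price_x5
rep                 
Yui  113.0     565.0
Ivy  117.0     585.0
Reading off the max of column 'price_x5', we get 585.0.

585.0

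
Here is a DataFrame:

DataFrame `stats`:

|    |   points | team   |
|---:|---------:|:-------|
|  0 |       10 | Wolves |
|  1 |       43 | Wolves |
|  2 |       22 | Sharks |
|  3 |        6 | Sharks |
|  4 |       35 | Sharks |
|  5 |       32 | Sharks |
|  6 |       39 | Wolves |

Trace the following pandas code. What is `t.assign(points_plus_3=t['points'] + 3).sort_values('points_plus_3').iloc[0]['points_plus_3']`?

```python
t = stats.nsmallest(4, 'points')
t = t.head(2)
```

take 4 rows with smallest points:
   points    team
3       6  Sharks
0      10  Wolves
2      22  Sharks
5      32  Sharks
take first 2 rows:
   points    team
3       6  Sharks
0      10  Wolves
add column points_plus_3 = t['points'] + 3:
   points    team  points_plus_3
3       6  Sharks              9
0      10  Wolves             13
sort by points_plus_3:
   points    team  points_plus_3
3       6  Sharks              9
0      10  Wolves             13
Reading off the value at position 0, column 'points_plus_3', we get 9.

9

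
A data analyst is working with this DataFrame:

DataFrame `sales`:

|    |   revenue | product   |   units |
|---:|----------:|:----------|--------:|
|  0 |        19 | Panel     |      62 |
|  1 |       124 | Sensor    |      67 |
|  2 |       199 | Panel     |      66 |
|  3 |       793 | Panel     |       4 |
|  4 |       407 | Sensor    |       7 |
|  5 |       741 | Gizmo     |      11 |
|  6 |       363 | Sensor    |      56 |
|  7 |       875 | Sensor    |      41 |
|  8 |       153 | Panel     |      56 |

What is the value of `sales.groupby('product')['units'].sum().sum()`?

group by product, sum of units:
product
Gizmo      11
Panel     188
Sensor    171
Name: units, dtype: int64
Hence 370.

370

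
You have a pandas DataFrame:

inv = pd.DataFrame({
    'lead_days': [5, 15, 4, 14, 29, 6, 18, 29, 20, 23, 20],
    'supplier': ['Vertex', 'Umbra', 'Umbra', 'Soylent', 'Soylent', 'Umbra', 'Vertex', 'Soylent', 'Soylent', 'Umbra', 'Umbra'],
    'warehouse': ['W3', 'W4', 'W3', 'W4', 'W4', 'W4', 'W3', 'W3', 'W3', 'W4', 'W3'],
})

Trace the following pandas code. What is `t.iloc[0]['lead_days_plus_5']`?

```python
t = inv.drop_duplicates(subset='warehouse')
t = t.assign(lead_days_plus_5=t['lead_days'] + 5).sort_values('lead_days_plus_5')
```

drop duplicate warehouse (keep=first):
   lead_days supplier warehouse
0          5   Vertex        W3
1         15    Umbra        W4
add column lead_days_plus_5 = t['lead_days'] + 5:
   lead_days supplier warehouse  lead_days_plus_5
0          5   Vertex        W3                10
1         15    Umbra        W4                20
sort by lead_days_plus_5:
   lead_days supplier warehouse  lead_days_plus_5
0          5   Vertex        W3                10
1         15    Umbra        W4                20
Then the value at position 0, column 'lead_days_plus_5': 10

10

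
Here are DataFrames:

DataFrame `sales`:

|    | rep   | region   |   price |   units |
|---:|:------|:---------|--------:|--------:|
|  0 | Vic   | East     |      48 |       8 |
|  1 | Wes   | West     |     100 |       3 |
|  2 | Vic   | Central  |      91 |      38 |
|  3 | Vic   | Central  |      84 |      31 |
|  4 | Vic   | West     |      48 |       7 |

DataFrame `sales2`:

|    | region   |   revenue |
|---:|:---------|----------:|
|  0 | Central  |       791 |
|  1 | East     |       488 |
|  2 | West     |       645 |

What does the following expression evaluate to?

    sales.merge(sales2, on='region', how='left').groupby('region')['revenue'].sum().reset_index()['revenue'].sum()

merge on 'region' (how='left') → 5 rows:
   rep   region  price  units  revenue
0  Vic     East     48      8      488
1  Wes     West    100      3      645
2  Vic  Central     91     38      791
3  Vic  Central     84     31      791
4  Vic     West     48      7      645
group by region, sum of revenue:
region
Central    1582
East        488
West       1290
Name: revenue, dtype: int64
reset_index():
    region  revenue
0  Central     1582
1     East      488
2     West     1290
The sum of column 'revenue' is 3360.

3360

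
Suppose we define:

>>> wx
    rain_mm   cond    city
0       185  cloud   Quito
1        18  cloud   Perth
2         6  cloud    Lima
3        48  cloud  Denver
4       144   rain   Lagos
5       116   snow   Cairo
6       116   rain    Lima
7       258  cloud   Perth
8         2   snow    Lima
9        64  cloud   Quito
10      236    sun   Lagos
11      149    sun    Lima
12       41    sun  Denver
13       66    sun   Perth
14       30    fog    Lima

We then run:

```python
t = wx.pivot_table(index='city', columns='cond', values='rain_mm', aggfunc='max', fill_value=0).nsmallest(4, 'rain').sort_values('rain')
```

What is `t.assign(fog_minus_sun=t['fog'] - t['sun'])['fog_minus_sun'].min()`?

-66

pivot: rows=city, cols=cond, max(rain_mm):
cond    cloud  fog  rain  snow  sun
city                               
Cairo       0    0     0   116    0
Denver     48    0     0     0   41
Lagos       0    0   144     0  236
Lima        6   30   116     2  149
Perth     258    0     0     0   66
Quito     185    0     0     0    0
take 4 rows with smallest rain:
cond    cloud  fog  rain  snow  sun
city                               
Cairo       0    0     0   116    0
Denver     48    0     0     0   41
Perth     258    0     0     0   66
Quito     185    0     0     0    0
sort by rain:
cond    cloud  fog  rain  snow  sun
city                               
Cairo       0    0     0   116    0
Denver     48    0     0     0   41
Perth     258    0     0     0   66
Quito     185    0     0     0    0
add column fog_minus_sun = t['fog'] - t['sun']:
cond    cloud  fog  rain  snow  sun  fog_minus_sun
city                                              
Cairo       0    0     0   116    0              0
Denver     48    0     0     0   41            -41
Perth     258    0     0     0   66            -66
Quito     185    0     0     0    0              0
The min of column 'fog_minus_sun' is -66.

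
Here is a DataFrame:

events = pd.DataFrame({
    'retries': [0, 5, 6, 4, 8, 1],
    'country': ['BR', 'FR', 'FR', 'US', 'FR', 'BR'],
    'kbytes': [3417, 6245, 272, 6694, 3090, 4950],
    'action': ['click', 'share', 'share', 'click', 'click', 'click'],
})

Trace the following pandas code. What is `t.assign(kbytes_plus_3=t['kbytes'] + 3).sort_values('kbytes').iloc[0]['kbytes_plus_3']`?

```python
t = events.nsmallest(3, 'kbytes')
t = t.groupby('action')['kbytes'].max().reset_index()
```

take 3 rows with smallest kbytes:
   retries country  kbytes action
2        6      FR     272  share
4        8      FR    3090  click
0        0      BR    3417  click
group by action, max of kbytes:
action
click    3417
share     272
Name: kbytes, dtype: int64
reset_index():
  action  kbytes
0  click    3417
1  share     272
add column kbytes_plus_3 = t['kbytes'] + 3:
  action  kbytes  kbytes_plus_3
0  click    3417           3420
1  share     272            275
sort by kbytes:
  action  kbytes  kbytes_plus_3
1  share     272            275
0  click    3417           3420
Hence 275.

275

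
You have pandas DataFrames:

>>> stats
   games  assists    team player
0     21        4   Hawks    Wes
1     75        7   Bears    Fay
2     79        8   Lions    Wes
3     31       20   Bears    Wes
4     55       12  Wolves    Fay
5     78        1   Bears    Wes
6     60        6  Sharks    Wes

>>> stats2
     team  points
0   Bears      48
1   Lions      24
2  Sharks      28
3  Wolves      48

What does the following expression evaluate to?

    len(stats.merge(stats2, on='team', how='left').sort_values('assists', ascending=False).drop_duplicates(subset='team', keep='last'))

5

merge on 'team' (how='left') → 7 rows:
   games  assists    team player  points
0     21        4   Hawks    Wes     NaN
1     75        7   Bears    Fay    48.0
2     79        8   Lions    Wes    24.0
3     31       20   Bears    Wes    48.0
4     55       12  Wolves    Fay    48.0
5     78        1   Bears    Wes    48.0
6     60        6  Sharks    Wes    28.0
sort by assists descending:
   games  assists    team player  points
3     31       20   Bears    Wes    48.0
4     55       12  Wolves    Fay    48.0
2     79        8   Lions    Wes    24.0
1     75        7   Bears    Fay    48.0
6     60        6  Sharks    Wes    28.0
0     21        4   Hawks    Wes     NaN
5     78        1   Bears    Wes    48.0
drop duplicate team (keep=last):
   games  assists    team player  points
4     55       12  Wolves    Fay    48.0
2     79        8   Lions    Wes    24.0
6     60        6  Sharks    Wes    28.0
0     21        4   Hawks    Wes     NaN
5     78        1   Bears    Wes    48.0
Finally, number of rows = 5.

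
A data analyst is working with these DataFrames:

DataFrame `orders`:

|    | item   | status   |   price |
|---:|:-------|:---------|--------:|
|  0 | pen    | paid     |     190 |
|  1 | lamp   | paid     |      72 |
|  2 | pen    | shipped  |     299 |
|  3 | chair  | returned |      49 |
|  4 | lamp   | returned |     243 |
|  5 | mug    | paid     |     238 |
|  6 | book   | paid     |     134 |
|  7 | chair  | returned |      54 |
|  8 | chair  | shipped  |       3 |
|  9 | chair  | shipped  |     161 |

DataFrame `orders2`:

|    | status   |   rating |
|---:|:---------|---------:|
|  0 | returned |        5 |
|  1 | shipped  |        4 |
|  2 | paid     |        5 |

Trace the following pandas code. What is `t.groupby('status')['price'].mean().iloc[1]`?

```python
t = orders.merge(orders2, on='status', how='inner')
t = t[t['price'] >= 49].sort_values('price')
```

115.333333333

merge on 'status' (how='inner') → 10 rows:
    item    status  price  rating
0    pen      paid    190       5
1   lamp      paid     72       5
2    pen   shipped    299       4
3  chair  returned     49       5
4   lamp  returned    243       5
5    mug      paid    238       5
6   book      paid    134       5
7  chair  returned     54       5
8  chair   shipped      3       4
9  chair   shipped    161       4
filter rows where price >= 49:
    item    status  price  rating
0    pen      paid    190       5
1   lamp      paid     72       5
2    pen   shipped    299       4
3  chair  returned     49       5
4   lamp  returned    243       5
5    mug      paid    238       5
6   book      paid    134       5
7  chair  returned     54       5
9  chair   shipped    161       4
sort by price:
    item    status  price  rating
3  chair  returned     49       5
7  chair  returned     54       5
1   lamp      paid     72       5
6   book      paid    134       5
9  chair   shipped    161       4
0    pen      paid    190       5
5    mug      paid    238       5
4   lamp  returned    243       5
2    pen   shipped    299       4
group by status, mean of price:
status
paid        158.500000
returned    115.333333
shipped     230.000000
Name: price, dtype: float64
Hence 115.333333333.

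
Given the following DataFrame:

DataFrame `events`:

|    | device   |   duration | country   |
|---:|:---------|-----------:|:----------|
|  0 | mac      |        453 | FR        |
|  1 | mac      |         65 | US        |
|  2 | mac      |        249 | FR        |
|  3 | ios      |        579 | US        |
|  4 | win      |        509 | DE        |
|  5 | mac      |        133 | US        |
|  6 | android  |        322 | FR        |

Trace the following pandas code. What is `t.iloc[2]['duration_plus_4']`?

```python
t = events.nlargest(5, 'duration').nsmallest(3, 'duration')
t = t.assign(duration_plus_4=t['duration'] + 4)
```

457

take 5 rows with largest duration:
    device  duration country
3      ios       579      US
4      win       509      DE
0      mac       453      FR
6  android       322      FR
2      mac       249      FR
take 3 rows with smallest duration:
    device  duration country
2      mac       249      FR
6  android       322      FR
0      mac       453      FR
add column duration_plus_4 = t['duration'] + 4:
    device  duration country  duration_plus_4
2      mac       249      FR              253
6  android       322      FR              326
0      mac       453      FR              457
value at position 2, column 'duration_plus_4' → 457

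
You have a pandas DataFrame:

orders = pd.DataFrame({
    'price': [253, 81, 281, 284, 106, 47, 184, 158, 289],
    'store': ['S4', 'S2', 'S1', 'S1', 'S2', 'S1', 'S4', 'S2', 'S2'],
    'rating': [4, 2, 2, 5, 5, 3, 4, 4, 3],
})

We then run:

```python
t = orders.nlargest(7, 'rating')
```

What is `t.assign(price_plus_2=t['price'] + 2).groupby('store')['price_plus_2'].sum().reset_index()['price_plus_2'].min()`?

take 7 rows with largest rating:
   price store  rating
3    284    S1       5
4    106    S2       5
0    253    S4       4
6    184    S4       4
7    158    S2       4
5     47    S1       3
8    289    S2       3
add column price_plus_2 = t['price'] + 2:
   price store  rating  price_plus_2
3    284    S1       5           286
4    106    S2       5           108
0    253    S4       4           255
6    184    S4       4           186
7    158    S2       4           160
5     47    S1       3            49
8    289    S2       3           291
group by store, sum of price_plus_2:
store
S1    335
S2    559
S4    441
Name: price_plus_2, dtype: int64
reset_index():
  store  price_plus_2
0    S1           335
1    S2           559
2    S4           441

335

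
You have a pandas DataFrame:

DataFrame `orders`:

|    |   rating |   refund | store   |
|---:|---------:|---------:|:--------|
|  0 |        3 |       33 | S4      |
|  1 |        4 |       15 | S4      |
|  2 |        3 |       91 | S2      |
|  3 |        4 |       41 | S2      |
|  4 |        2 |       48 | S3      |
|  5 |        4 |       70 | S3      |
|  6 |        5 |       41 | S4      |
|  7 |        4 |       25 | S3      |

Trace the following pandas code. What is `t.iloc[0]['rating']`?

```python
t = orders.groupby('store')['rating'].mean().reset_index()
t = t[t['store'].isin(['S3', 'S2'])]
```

3.5

group by store, mean of rating:
store
S2    3.500000
S3    3.333333
S4    4.000000
Name: rating, dtype: float64
reset_index():
  store    rating
0    S2  3.500000
1    S3  3.333333
2    S4  4.000000
filter rows where store in ['S3', 'S2']:
  store    rating
0    S2  3.500000
1    S3  3.333333
So iloc[0]['rating'] = 3.5.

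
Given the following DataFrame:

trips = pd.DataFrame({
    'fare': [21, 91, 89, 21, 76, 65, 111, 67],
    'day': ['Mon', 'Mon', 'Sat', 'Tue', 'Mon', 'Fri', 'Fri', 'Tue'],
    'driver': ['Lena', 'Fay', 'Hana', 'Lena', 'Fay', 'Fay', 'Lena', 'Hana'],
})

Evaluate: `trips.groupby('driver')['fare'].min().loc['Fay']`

65

group by driver, min of fare:
driver
Fay     65
Hana    67
Lena    21
Name: fare, dtype: int64
Then the value at index 'Fay': 65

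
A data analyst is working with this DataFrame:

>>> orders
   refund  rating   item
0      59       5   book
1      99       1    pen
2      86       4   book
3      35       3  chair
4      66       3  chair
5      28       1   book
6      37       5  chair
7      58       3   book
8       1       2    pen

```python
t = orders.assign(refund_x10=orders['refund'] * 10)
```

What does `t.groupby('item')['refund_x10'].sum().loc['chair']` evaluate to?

add column refund_x10 = orders['refund'] * 10:
   refund  rating   item  refund_x10
0      59       5   book         590
1      99       1    pen         990
2      86       4   book         860
3      35       3  chair         350
4      66       3  chair         660
5      28       1   book         280
6      37       5  chair         370
7      58       3   book         580
8       1       2    pen          10
group by item, sum of refund_x10:
item
book     2310
chair    1380
pen      1000
Name: refund_x10, dtype: int64
Hence 1380.

1380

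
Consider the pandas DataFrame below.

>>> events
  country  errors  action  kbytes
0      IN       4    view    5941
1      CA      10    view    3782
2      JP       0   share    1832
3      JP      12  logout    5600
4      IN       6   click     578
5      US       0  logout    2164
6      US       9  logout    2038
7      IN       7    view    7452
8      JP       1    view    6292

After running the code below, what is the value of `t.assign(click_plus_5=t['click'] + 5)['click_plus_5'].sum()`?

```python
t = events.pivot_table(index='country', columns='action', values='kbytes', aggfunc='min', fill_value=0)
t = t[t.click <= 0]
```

15

pivot: rows=country, cols=action, min(kbytes):
action   click  logout  share  view
country                            
CA           0       0      0  3782
IN         578       0      0  5941
JP           0    5600   1832  6292
US           0    2038      0     0
filter rows where click <= 0:
action   click  logout  share  view
country                            
CA           0       0      0  3782
JP           0    5600   1832  6292
US           0    2038      0     0
add column click_plus_5 = t['click'] + 5:
action   click  logout  share  view  click_plus_5
country                                          
CA           0       0      0  3782             5
JP           0    5600   1832  6292             5
US           0    2038      0     0             5
The sum of column 'click_plus_5' is 15.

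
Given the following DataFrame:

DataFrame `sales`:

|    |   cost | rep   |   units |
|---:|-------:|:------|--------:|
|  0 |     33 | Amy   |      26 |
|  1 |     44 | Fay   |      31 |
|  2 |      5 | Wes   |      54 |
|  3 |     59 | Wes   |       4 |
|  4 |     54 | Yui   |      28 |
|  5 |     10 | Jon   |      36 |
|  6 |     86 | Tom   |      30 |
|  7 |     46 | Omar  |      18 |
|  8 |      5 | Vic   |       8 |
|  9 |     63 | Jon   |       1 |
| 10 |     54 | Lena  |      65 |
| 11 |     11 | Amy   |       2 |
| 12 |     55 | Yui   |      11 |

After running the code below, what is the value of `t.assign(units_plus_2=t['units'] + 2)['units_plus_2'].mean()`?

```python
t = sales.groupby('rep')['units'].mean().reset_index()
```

group by rep, mean of units:
rep
Amy     14.0
Fay     31.0
Jon     18.5
Lena    65.0
Omar    18.0
Tom     30.0
Vic      8.0
Wes     29.0
Yui     19.5
Name: units, dtype: float64
reset_index():
    rep  units
0   Amy   14.0
1   Fay   31.0
2   Jon   18.5
3  Lena   65.0
4  Omar   18.0
5   Tom   30.0
6   Vic    8.0
7   Wes   29.0
8   Yui   19.5
add column units_plus_2 = t['units'] + 2:
    rep  units  units_plus_2
0   Amy   14.0          16.0
1   Fay   31.0          33.0
2   Jon   18.5          20.5
3  Lena   65.0          67.0
4  Omar   18.0          20.0
5   Tom   30.0          32.0
6   Vic    8.0          10.0
7   Wes   29.0          31.0
8   Yui   19.5          21.5
So mean() = 27.8888888889.

27.8888888889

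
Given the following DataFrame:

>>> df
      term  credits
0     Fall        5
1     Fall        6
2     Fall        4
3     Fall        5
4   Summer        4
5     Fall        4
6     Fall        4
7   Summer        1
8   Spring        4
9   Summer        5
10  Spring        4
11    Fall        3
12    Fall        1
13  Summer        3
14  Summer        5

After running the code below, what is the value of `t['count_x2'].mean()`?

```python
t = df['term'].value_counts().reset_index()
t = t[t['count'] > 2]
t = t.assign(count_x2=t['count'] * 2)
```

13.0

value_counts of term:
term
Fall      8
Summer    5
Spring    2
Name: count, dtype: int64
reset_index():
     term  count
0    Fall      8
1  Summer      5
2  Spring      2
filter rows where count > 2:
     term  count
0    Fall      8
1  Summer      5
add column count_x2 = t['count'] * 2:
     term  count  count_x2
0    Fall      8        16
1  Summer      5        10
So mean() = 13.0.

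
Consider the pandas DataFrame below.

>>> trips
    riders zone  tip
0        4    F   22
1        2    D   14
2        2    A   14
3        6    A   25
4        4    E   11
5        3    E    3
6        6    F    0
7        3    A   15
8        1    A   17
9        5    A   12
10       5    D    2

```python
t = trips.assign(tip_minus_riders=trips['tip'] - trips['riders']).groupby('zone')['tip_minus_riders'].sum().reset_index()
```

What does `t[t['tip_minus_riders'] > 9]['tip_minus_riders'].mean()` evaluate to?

39.0

add column tip_minus_riders = trips['tip'] - trips['riders']:
    riders zone  tip  tip_minus_riders
0        4    F   22                18
1        2    D   14                12
2        2    A   14                12
3        6    A   25                19
4        4    E   11                 7
5        3    E    3                 0
6        6    F    0                -6
7        3    A   15                12
8        1    A   17                16
9        5    A   12                 7
10       5    D    2                -3
group by zone, sum of tip_minus_riders:
zone
A    66
D     9
E     7
F    12
Name: tip_minus_riders, dtype: int64
reset_index():
  zone  tip_minus_riders
0    A                66
1    D                 9
2    E                 7
3    F                12
filter rows where tip_minus_riders > 9:
  zone  tip_minus_riders
0    A                66
3    F                12
Finally, mean of column 'tip_minus_riders' = 39.0.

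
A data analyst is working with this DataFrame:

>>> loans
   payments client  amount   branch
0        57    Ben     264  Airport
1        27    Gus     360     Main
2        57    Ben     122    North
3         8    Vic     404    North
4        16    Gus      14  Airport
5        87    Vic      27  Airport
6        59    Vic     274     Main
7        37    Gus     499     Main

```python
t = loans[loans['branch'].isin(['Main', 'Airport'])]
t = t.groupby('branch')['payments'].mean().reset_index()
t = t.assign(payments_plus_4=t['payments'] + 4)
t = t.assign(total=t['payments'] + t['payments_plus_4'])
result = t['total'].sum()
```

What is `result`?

196.666666667

filter rows where branch in ['Main', 'Airport']:
   payments client  amount   branch
0        57    Ben     264  Airport
1        27    Gus     360     Main
4        16    Gus      14  Airport
5        87    Vic      27  Airport
6        59    Vic     274     Main
7        37    Gus     499     Main
group by branch, mean of payments:
branch
Airport    53.333333
Main       41.000000
Name: payments, dtype: float64
reset_index():
    branch   payments
0  Airport  53.333333
1     Main  41.000000
add column payments_plus_4 = t['payments'] + 4:
    branch   payments  payments_plus_4
0  Airport  53.333333        57.333333
1     Main  41.000000        45.000000
add column total = t['payments'] + t['payments_plus_4']:
    branch   payments  payments_plus_4       total
0  Airport  53.333333        57.333333  110.666667
1     Main  41.000000        45.000000   86.000000
Taking the sum of column 'total' gives 196.666666667.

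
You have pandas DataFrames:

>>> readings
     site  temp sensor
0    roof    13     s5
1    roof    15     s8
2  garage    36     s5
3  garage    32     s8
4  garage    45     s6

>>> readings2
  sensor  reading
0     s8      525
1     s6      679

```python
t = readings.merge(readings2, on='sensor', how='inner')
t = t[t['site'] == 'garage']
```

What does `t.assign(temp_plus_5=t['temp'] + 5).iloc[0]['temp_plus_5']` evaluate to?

37

merge on 'sensor' (how='inner') → 3 rows:
     site  temp sensor  reading
0    roof    15     s8      525
1  garage    32     s8      525
2  garage    45     s6      679
filter rows where site == 'garage':
     site  temp sensor  reading
1  garage    32     s8      525
2  garage    45     s6      679
add column temp_plus_5 = t['temp'] + 5:
     site  temp sensor  reading  temp_plus_5
1  garage    32     s8      525           37
2  garage    45     s6      679           50
value at position 0, column 'temp_plus_5' → 37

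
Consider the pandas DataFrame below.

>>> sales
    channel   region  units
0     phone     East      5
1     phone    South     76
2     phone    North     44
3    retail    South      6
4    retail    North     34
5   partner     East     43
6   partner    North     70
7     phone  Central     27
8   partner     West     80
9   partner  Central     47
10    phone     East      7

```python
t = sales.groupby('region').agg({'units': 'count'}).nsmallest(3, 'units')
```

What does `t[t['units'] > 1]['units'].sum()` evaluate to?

4

group by region, count of units:
         units
region        
Central      2
East         3
North        3
South        2
West         1
take 3 rows with smallest units:
         units
region        
West         1
Central      2
South        2
filter rows where units > 1:
         units
region        
Central      2
South        2
Hence 4.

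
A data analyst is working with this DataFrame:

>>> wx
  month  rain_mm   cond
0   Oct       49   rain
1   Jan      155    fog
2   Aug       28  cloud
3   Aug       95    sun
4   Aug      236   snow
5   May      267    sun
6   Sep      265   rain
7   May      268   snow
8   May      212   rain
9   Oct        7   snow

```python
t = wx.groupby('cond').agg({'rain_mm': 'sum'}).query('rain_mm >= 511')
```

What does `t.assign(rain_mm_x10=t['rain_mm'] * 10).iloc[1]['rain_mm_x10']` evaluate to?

group by cond, sum of rain_mm:
       rain_mm
cond          
cloud       28
fog        155
rain       526
snow       511
sun        362
filter rows where rain_mm >= 511:
      rain_mm
cond         
rain      526
snow      511
add column rain_mm_x10 = t['rain_mm'] * 10:
      rain_mm  rain_mm_x10
cond                      
rain      526         5260
snow      511         5110
The value at position 1, column 'rain_mm_x10' is 5110.

5110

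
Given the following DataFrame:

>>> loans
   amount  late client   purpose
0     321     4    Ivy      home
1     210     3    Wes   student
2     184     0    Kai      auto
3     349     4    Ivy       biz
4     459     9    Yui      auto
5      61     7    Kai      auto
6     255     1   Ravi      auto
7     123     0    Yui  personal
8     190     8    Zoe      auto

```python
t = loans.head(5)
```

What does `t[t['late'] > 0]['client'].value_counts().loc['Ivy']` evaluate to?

take first 5 rows:
   amount  late client  purpose
0     321     4    Ivy     home
1     210     3    Wes  student
2     184     0    Kai     auto
3     349     4    Ivy      biz
4     459     9    Yui     auto
filter rows where late > 0:
   amount  late client  purpose
0     321     4    Ivy     home
1     210     3    Wes  student
3     349     4    Ivy      biz
4     459     9    Yui     auto
value_counts of client:
client
Ivy    2
Wes    1
Yui    1
Name: count, dtype: int64

2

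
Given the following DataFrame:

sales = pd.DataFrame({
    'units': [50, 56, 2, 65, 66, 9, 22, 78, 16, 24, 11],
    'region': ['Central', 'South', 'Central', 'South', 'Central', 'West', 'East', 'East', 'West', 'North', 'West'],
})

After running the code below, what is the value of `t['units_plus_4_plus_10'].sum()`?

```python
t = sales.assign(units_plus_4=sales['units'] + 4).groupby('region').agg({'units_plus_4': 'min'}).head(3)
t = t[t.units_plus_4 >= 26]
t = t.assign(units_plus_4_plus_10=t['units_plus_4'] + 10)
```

74

add column units_plus_4 = sales['units'] + 4:
    units   region  units_plus_4
0      50  Central            54
1      56    South            60
2       2  Central             6
3      65    South            69
4      66  Central            70
5       9     West            13
6      22     East            26
7      78     East            82
8      16     West            20
9      24    North            28
10     11     West            15
group by region, min of units_plus_4:
         units_plus_4
region               
Central             6
East               26
North              28
South              60
West               13
take first 3 rows:
         units_plus_4
region               
Central             6
East               26
North              28
filter rows where units_plus_4 >= 26:
        units_plus_4
region              
East              26
North             28
add column units_plus_4_plus_10 = t['units_plus_4'] + 10:
        units_plus_4  units_plus_4_plus_10
region                                    
East              26                    36
North             28                    38
sum of column 'units_plus_4_plus_10' → 74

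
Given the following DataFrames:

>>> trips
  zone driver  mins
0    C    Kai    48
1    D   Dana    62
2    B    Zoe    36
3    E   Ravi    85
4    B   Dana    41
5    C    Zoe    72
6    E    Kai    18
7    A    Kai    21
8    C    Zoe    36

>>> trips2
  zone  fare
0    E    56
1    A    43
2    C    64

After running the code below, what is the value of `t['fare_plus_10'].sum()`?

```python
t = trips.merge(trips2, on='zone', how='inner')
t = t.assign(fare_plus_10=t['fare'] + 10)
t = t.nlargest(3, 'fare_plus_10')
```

merge on 'zone' (how='inner') → 6 rows:
  zone driver  mins  fare
0    C    Kai    48    64
1    E   Ravi    85    56
2    C    Zoe    72    64
3    E    Kai    18    56
4    A    Kai    21    43
5    C    Zoe    36    64
add column fare_plus_10 = t['fare'] + 10:
  zone driver  mins  fare  fare_plus_10
0    C    Kai    48    64            74
1    E   Ravi    85    56            66
2    C    Zoe    72    64            74
3    E    Kai    18    56            66
4    A    Kai    21    43            53
5    C    Zoe    36    64            74
take 3 rows with largest fare_plus_10:
  zone driver  mins  fare  fare_plus_10
0    C    Kai    48    64            74
2    C    Zoe    72    64            74
5    C    Zoe    36    64            74

222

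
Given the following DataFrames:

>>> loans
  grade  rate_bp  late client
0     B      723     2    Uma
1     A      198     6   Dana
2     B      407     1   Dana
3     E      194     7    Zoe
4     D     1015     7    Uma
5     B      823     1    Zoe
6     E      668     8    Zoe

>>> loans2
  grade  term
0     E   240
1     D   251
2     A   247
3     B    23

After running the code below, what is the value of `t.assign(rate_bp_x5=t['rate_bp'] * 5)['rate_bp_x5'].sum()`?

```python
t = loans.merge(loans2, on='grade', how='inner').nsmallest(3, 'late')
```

9765

merge on 'grade' (how='inner') → 7 rows:
  grade  rate_bp  late client  term
0     B      723     2    Uma    23
1     A      198     6   Dana   247
2     B      407     1   Dana    23
3     E      194     7    Zoe   240
4     D     1015     7    Uma   251
5     B      823     1    Zoe    23
6     E      668     8    Zoe   240
take 3 rows with smallest late:
  grade  rate_bp  late client  term
2     B      407     1   Dana    23
5     B      823     1    Zoe    23
0     B      723     2    Uma    23
add column rate_bp_x5 = t['rate_bp'] * 5:
  grade  rate_bp  late client  term  rate_bp_x5
2     B      407     1   Dana    23        2035
5     B      823     1    Zoe    23        4115
0     B      723     2    Uma    23        3615
sum of column 'rate_bp_x5' → 9765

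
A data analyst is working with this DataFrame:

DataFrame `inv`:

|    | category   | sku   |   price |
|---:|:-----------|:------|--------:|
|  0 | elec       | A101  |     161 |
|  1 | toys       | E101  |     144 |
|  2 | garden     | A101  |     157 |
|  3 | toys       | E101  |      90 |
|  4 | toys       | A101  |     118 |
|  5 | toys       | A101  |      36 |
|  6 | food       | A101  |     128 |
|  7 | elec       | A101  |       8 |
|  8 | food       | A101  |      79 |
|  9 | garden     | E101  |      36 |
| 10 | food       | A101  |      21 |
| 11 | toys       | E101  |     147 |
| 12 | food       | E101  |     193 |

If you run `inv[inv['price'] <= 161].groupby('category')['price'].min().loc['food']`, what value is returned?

filter rows where price <= 161:
   category   sku  price
0      elec  A101    161
1      toys  E101    144
2    garden  A101    157
3      toys  E101     90
4      toys  A101    118
5      toys  A101     36
6      food  A101    128
7      elec  A101      8
8      food  A101     79
9    garden  E101     36
10     food  A101     21
11     toys  E101    147
group by category, min of price:
category
elec       8
food      21
garden    36
toys      36
Name: price, dtype: int64

21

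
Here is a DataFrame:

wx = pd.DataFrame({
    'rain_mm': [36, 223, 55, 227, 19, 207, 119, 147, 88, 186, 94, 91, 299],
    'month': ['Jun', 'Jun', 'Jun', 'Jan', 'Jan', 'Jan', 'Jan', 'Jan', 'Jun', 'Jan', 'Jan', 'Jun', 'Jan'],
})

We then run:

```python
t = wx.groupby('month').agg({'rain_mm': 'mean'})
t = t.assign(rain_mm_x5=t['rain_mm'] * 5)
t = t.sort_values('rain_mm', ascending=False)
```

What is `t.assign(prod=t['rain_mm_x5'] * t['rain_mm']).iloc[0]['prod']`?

131625.3125

group by month, mean of rain_mm:
       rain_mm
month         
Jan     162.25
Jun      98.60
add column rain_mm_x5 = t['rain_mm'] * 5:
       rain_mm  rain_mm_x5
month                     
Jan     162.25      811.25
Jun      98.60      493.00
sort by rain_mm descending:
       rain_mm  rain_mm_x5
month                     
Jan     162.25      811.25
Jun      98.60      493.00
add column prod = t['rain_mm_x5'] * t['rain_mm']:
       rain_mm  rain_mm_x5         prod
month                                  
Jan     162.25      811.25  131625.3125
Jun      98.60      493.00   48609.8000
Taking the value at position 0, column 'prod' gives 131625.3125.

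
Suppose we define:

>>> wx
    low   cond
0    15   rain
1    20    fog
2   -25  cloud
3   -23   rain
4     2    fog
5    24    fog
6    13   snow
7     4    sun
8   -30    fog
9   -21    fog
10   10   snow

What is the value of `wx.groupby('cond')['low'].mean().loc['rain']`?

group by cond, mean of low:
cond
cloud   -25.0
fog      -1.0
rain     -4.0
snow     11.5
sun       4.0
Name: low, dtype: float64
So loc['rain'] = -4.0.

-4.0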